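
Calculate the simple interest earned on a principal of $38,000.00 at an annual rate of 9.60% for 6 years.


Simple interest formula: I = P × r × t
I = $38,000.00 × 0.096 × 6
I = $21,888.00

I = P × r × t = $21,888.00


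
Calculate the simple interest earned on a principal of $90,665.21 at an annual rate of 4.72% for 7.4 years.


Simple interest formula: I = P × r × t
I = $90,665.21 × 0.0472 × 7.4
I = $31,667.54

I = P × r × t = $31,667.54


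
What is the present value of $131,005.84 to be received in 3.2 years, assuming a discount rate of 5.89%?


Present value formula: PV = FV / (1 + r)^t
PV = $131,005.84 / (1 + 0.0589)^3.2
PV = $131,005.84 / 1.2009802
PV = $109,082.43

PV = FV / (1 + r)^t = $109,082.43


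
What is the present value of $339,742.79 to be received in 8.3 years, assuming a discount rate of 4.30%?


Present value formula: PV = FV / (1 + r)^t
PV = $339,742.79 / (1 + 0.043)^8.3
PV = $339,742.79 / 1.4182728
PV = $239,546.86

PV = FV / (1 + r)^t = $239,546.86


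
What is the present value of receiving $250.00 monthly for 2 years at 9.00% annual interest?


Present value of an ordinary annuity: PV = PMT × (1 − (1 + r)^(−n)) / r
Monthly rate r = 0.09/12 = 0.0075, n = 24
PV = $250.00 × (1 − (1 + 0.09/12)^(−24)) / (0.09/12)
PV = $250.00 × 21.889146
PV = $5,472.29

PV = PMT × (1-(1+r)^(-n))/r = $5,472.29


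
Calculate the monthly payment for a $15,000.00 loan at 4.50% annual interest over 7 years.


Loan payment formula: PMT = PV × r / (1 − (1 + r)^(−n))
Monthly rate r = 0.045/12 = 0.00375, n = 84 months
Denominator: 1 − (1 + 0.045/12)^(−84) = 0.269781
PMT = $15,000.00 × (0.045/12) / 0.269781
PMT = $208.50 per month

PMT = PV × r / (1-(1+r)^(-n)) = $208.50/month


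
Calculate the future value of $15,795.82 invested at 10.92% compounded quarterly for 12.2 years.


Compound interest formula: A = P(1 + r/n)^(nt)
A = $15,795.82 × (1 + 0.1092/4)^(4 × 12.2)
Growth factor: (1 + 0.1092/4)^48.8 = 3.722440
A = $15,795.82 × 3.722440
A = $58,798.99

A = P(1 + r/n)^(nt) = $58,798.99


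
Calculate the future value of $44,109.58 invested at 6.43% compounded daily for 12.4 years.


Compound interest formula: A = P(1 + r/n)^(nt)
A = $44,109.58 × (1 + 0.0643/365)^(365 × 12.4)
Growth factor: (1 + 0.0643/365)^4526 = 2.2194286
A = $44,109.58 × 2.2194286
A = $97,898.06

A = P(1 + r/n)^(nt) = $97,898.06


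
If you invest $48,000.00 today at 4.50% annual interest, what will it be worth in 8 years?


Future value formula: FV = PV × (1 + r)^t
FV = $48,000.00 × (1 + 0.045)^8
FV = $48,000.00 × 1.4221006
FV = $68,260.83

FV = PV × (1 + r)^t = $68,260.83


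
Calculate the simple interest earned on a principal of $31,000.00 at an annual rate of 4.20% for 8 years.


Simple interest formula: I = P × r × t
I = $31,000.00 × 0.042 × 8
I = $10,416.00

I = P × r × t = $10,416.00


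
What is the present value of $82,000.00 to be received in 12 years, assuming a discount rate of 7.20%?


Present value formula: PV = FV / (1 + r)^t
PV = $82,000.00 / (1 + 0.072)^12
PV = $82,000.00 / 2.3032306
PV = $35,602.17

PV = FV / (1 + r)^t = $35,602.17


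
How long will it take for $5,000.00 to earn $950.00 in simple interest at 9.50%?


Rearrange the simple interest formula for t:
I = P × r × t  ⇒  t = I / (P × r)
t = $950.00 / ($5,000.00 × 0.095)
t = 2

t = I/(P×r) = 2 years


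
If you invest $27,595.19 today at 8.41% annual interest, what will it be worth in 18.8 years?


Future value formula: FV = PV × (1 + r)^t
FV = $27,595.19 × (1 + 0.0841)^18.8
FV = $27,595.19 × 4.563559
FV = $125,932.28

FV = PV × (1 + r)^t = $125,932.28


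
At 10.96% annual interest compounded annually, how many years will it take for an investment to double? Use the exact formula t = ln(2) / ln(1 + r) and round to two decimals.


Doubling condition: (1 + r)^t = 2
Take ln of both sides: t × ln(1 + r) = ln(2)
t = ln(2) / ln(1 + r)
t = 0.693147 / 0.104000
t = 6.66

t = ln(2) / ln(1 + r) = 6.66 years


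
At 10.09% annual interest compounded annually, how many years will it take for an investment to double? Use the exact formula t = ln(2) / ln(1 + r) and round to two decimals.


Doubling condition: (1 + r)^t = 2
Take ln of both sides: t × ln(1 + r) = ln(2)
t = ln(2) / ln(1 + r)
t = 0.693147 / 0.096128
t = 7.21

t = ln(2) / ln(1 + r) = 7.21 years


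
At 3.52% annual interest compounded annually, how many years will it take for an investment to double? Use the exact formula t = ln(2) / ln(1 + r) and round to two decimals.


Doubling condition: (1 + r)^t = 2
Take ln of both sides: t × ln(1 + r) = ln(2)
t = ln(2) / ln(1 + r)
t = 0.693147 / 0.034595
t = 20.04

t = ln(2) / ln(1 + r) = 20.04 years


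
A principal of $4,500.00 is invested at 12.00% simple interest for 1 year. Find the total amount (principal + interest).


Total amount formula: A = P(1 + rt) = P + P·r·t
Interest: I = P × r × t = $4,500.00 × 0.12 × 1 = $540.00
A = P + I = $4,500.00 + $540.00 = $5,040.00

A = P + I = P(1 + rt) = $5,040.00


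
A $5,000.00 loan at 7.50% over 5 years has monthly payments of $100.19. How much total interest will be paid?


Total paid over the life of the loan = PMT × n.
Total paid = $100.19 × 60 = $6,011.40
Total interest = total paid − principal = $6,011.40 − $5,000.00 = $1,011.40

Total interest = (PMT × n) - PV = $1,011.40


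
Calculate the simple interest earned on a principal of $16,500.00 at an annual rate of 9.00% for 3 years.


Simple interest formula: I = P × r × t
I = $16,500.00 × 0.09 × 3
I = $4,455.00

I = P × r × t = $4,455.00


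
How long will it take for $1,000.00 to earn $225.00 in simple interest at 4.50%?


Rearrange the simple interest formula for t:
I = P × r × t  ⇒  t = I / (P × r)
t = $225.00 / ($1,000.00 × 0.045)
t = 5

t = I/(P×r) = 5 years


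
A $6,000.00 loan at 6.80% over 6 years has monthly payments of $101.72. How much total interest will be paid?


Total paid over the life of the loan = PMT × n.
Total paid = $101.72 × 72 = $7,323.84
Total interest = total paid − principal = $7,323.84 − $6,000.00 = $1,323.84

Total interest = (PMT × n) - PV = $1,323.84


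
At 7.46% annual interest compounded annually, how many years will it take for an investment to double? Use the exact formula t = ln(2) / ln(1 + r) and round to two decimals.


Doubling condition: (1 + r)^t = 2
Take ln of both sides: t × ln(1 + r) = ln(2)
t = ln(2) / ln(1 + r)
t = 0.693147 / 0.071948
t = 9.63

t = ln(2) / ln(1 + r) = 9.63 years


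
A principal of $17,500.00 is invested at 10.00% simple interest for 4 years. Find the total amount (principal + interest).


Total amount formula: A = P(1 + rt) = P + P·r·t
Interest: I = P × r × t = $17,500.00 × 0.1 × 4 = $7,000.00
A = P + I = $17,500.00 + $7,000.00 = $24,500.00

A = P + I = P(1 + rt) = $24,500.00


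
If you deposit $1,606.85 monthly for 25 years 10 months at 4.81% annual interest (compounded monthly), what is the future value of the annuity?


Future value of an ordinary annuity: FV = PMT × ((1 + r)^n − 1) / r
Monthly rate r = 0.0481/12 ≈ 0.00400833, n = 310
FV = $1,606.85 × ((1 + 0.0481/12)^310 − 1) / (0.0481/12)
FV = $1,606.85 × 612.7129507
FV = $984,537.80

FV = PMT × ((1+r)^n - 1)/r = $984,537.80


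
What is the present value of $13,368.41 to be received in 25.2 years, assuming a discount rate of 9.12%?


Present value formula: PV = FV / (1 + r)^t
PV = $13,368.41 / (1 + 0.0912)^25.2
PV = $13,368.41 / 9.019652
PV = $1,482.14

PV = FV / (1 + r)^t = $1,482.14


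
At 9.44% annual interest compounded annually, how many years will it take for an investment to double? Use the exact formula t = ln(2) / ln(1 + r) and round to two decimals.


Doubling condition: (1 + r)^t = 2
Take ln of both sides: t × ln(1 + r) = ln(2)
t = ln(2) / ln(1 + r)
t = 0.693147 / 0.090206
t = 7.68

t = ln(2) / ln(1 + r) = 7.68 years


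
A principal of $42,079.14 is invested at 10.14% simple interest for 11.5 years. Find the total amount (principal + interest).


Total amount formula: A = P(1 + rt) = P + P·r·t
Interest: I = P × r × t = $42,079.14 × 0.1014 × 11.5 = $49,068.49
A = P + I = $42,079.14 + $49,068.49 = $91,147.63

A = P + I = P(1 + rt) = $91,147.63


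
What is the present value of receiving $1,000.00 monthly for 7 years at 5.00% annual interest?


Present value of an ordinary annuity: PV = PMT × (1 − (1 + r)^(−n)) / r
Monthly rate r = 0.05/12 ≈ 0.00416667, n = 84
PV = $1,000.00 × (1 − (1 + 0.05/12)^(−84)) / (0.05/12)
PV = $1,000.00 × 70.7518348
PV = $70,751.83

PV = PMT × (1-(1+r)^(-n))/r = $70,751.83


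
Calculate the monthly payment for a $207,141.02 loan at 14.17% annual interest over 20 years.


Loan payment formula: PMT = PV × r / (1 − (1 + r)^(−n))
Monthly rate r = 0.1417/12 ≈ 0.01180833, n = 240 months
Denominator: 1 − (1 + 0.1417/12)^(−240) = 0.940239
PMT = $207,141.02 × (0.1417/12) / 0.940239
PMT = $2,601.46 per month

PMT = PV × r / (1-(1+r)^(-n)) = $2,601.46/month


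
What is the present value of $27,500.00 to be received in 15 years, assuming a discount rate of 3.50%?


Present value formula: PV = FV / (1 + r)^t
PV = $27,500.00 / (1 + 0.035)^15
PV = $27,500.00 / 1.675349
PV = $16,414.49

PV = FV / (1 + r)^t = $16,414.49


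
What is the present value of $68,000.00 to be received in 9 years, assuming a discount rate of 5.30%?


Present value formula: PV = FV / (1 + r)^t
PV = $68,000.00 / (1 + 0.053)^9
PV = $68,000.00 / 1.5916785
PV = $42,722.20

PV = FV / (1 + r)^t = $42,722.20


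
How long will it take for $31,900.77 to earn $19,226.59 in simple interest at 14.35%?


Rearrange the simple interest formula for t:
I = P × r × t  ⇒  t = I / (P × r)
t = $19,226.59 / ($31,900.77 × 0.1435)
t = 4.2

t = I/(P×r) = 4.2 years


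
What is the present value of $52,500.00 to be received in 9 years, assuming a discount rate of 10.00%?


Present value formula: PV = FV / (1 + r)^t
PV = $52,500.00 / (1 + 0.1)^9
PV = $52,500.00 / 2.357948
PV = $22,265.12

PV = FV / (1 + r)^t = $22,265.12


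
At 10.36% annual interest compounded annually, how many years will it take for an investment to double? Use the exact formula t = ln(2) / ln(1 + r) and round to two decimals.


Doubling condition: (1 + r)^t = 2
Take ln of both sides: t × ln(1 + r) = ln(2)
t = ln(2) / ln(1 + r)
t = 0.693147 / 0.098578
t = 7.03

t = ln(2) / ln(1 + r) = 7.03 years


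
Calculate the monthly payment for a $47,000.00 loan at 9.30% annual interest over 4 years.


Loan payment formula: PMT = PV × r / (1 − (1 + r)^(−n))
Monthly rate r = 0.093/12 = 0.00775, n = 48 months
Denominator: 1 − (1 + 0.093/12)^(−48) = 0.3096564
PMT = $47,000.00 × (0.093/12) / 0.3096564
PMT = $1,176.30 per month

PMT = PV × r / (1-(1+r)^(-n)) = $1,176.30/month


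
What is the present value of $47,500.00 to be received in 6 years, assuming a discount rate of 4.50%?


Present value formula: PV = FV / (1 + r)^t
PV = $47,500.00 / (1 + 0.045)^6
PV = $47,500.00 / 1.302260
PV = $36,475.05

PV = FV / (1 + r)^t = $36,475.05


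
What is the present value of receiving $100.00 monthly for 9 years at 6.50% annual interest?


Present value of an ordinary annuity: PV = PMT × (1 − (1 + r)^(−n)) / r
Monthly rate r = 0.065/12 ≈ 0.00541667, n = 108
PV = $100.00 × (1 − (1 + 0.065/12)^(−108)) / (0.065/12)
PV = $100.00 × 81.602576
PV = $8,160.26

PV = PMT × (1-(1+r)^(-n))/r = $8,160.26


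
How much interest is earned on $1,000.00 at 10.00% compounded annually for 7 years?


Compound interest earned = final amount − principal.
A = P(1 + r/n)^(nt) = $1,000.00 × (1 + 0.1/1)^(1 × 7) = $1,948.72
Interest = A − P = $1,948.72 − $1,000.00 = $948.72

Interest = A - P = $948.72


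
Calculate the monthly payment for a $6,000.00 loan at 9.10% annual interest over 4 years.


Loan payment formula: PMT = PV × r / (1 − (1 + r)^(−n))
Monthly rate r = 0.091/12 ≈ 0.00758333, n = 48 months
Denominator: 1 − (1 + 0.091/12)^(−48) = 0.304154
PMT = $6,000.00 × (0.091/12) / 0.304154
PMT = $149.60 per month

PMT = PV × r / (1-(1+r)^(-n)) = $149.60/month


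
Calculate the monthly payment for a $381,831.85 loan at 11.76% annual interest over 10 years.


Loan payment formula: PMT = PV × r / (1 − (1 + r)^(−n))
Monthly rate r = 0.1176/12 = 0.0098, n = 120 months
Denominator: 1 − (1 + 0.1176/12)^(−120) = 0.6897184
PMT = $381,831.85 × (0.1176/12) / 0.6897184
PMT = $5,425.33 per month

PMT = PV × r / (1-(1+r)^(-n)) = $5,425.33/month


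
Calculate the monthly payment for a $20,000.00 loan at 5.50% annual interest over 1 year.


Loan payment formula: PMT = PV × r / (1 − (1 + r)^(−n))
Monthly rate r = 0.055/12 ≈ 0.00458333, n = 12 months
Denominator: 1 − (1 + 0.055/12)^(−12) = 0.0533959
PMT = $20,000.00 × (0.055/12) / 0.0533959
PMT = $1,716.74 per month

PMT = PV × r / (1-(1+r)^(-n)) = $1,716.74/month


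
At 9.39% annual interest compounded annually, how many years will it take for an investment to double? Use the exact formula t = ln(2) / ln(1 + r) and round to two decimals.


Doubling condition: (1 + r)^t = 2
Take ln of both sides: t × ln(1 + r) = ln(2)
t = ln(2) / ln(1 + r)
t = 0.693147 / 0.089749
t = 7.72

t = ln(2) / ln(1 + r) = 7.72 years


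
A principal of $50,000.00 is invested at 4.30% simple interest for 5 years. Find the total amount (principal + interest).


Total amount formula: A = P(1 + rt) = P + P·r·t
Interest: I = P × r × t = $50,000.00 × 0.043 × 5 = $10,750.00
A = P + I = $50,000.00 + $10,750.00 = $60,750.00

A = P + I = P(1 + rt) = $60,750.00


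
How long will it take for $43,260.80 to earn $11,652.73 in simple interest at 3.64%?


Rearrange the simple interest formula for t:
I = P × r × t  ⇒  t = I / (P × r)
t = $11,652.73 / ($43,260.80 × 0.0364)
t = 7.4

t = I/(P×r) = 7.4 years


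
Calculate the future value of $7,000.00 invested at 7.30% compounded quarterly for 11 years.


Compound interest formula: A = P(1 + r/n)^(nt)
A = $7,000.00 × (1 + 0.073/4)^(4 × 11)
Growth factor: (1 + 0.073/4)^44 = 2.216126
A = $7,000.00 × 2.216126
A = $15,512.88

A = P(1 + r/n)^(nt) = $15,512.88


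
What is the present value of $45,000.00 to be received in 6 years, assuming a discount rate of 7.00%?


Present value formula: PV = FV / (1 + r)^t
PV = $45,000.00 / (1 + 0.07)^6
PV = $45,000.00 / 1.5007304
PV = $29,985.40

PV = FV / (1 + r)^t = $29,985.40


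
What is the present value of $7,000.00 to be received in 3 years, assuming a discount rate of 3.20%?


Present value formula: PV = FV / (1 + r)^t
PV = $7,000.00 / (1 + 0.032)^3
PV = $7,000.00 / 1.099105
PV = $6,368.82

PV = FV / (1 + r)^t = $6,368.82


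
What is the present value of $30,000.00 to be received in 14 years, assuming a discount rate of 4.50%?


Present value formula: PV = FV / (1 + r)^t
PV = $30,000.00 / (1 + 0.045)^14
PV = $30,000.00 / 1.851945
PV = $16,199.19

PV = FV / (1 + r)^t = $16,199.19


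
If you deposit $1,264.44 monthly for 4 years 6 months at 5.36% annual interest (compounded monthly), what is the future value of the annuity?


Future value of an ordinary annuity: FV = PMT × ((1 + r)^n − 1) / r
Monthly rate r = 0.0536/12 ≈ 0.00446667, n = 54
FV = $1,264.44 × ((1 + 0.0536/12)^54 − 1) / (0.0536/12)
FV = $1,264.44 × 60.916156
FV = $77,024.82

FV = PMT × ((1+r)^n - 1)/r = $77,024.82


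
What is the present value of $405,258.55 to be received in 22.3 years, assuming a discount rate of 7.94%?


Present value formula: PV = FV / (1 + r)^t
PV = $405,258.55 / (1 + 0.0794)^22.3
PV = $405,258.55 / 5.4950016
PV = $73,750.40

PV = FV / (1 + r)^t = $73,750.40


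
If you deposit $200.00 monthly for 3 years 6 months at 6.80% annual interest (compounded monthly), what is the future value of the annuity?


Future value of an ordinary annuity: FV = PMT × ((1 + r)^n − 1) / r
Monthly rate r = 0.068/12 ≈ 0.00566667, n = 42
FV = $200.00 × ((1 + 0.068/12)^42 − 1) / (0.068/12)
FV = $200.00 × 47.268911
FV = $9,453.78

FV = PMT × ((1+r)^n - 1)/r = $9,453.78


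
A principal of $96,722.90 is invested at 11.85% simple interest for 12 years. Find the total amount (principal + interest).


Total amount formula: A = P(1 + rt) = P + P·r·t
Interest: I = P × r × t = $96,722.90 × 0.1185 × 12 = $137,539.96
A = P + I = $96,722.90 + $137,539.96 = $234,262.86

A = P + I = P(1 + rt) = $234,262.86


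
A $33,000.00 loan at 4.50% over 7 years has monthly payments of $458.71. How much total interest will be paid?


Total paid over the life of the loan = PMT × n.
Total paid = $458.71 × 84 = $38,531.64
Total interest = total paid − principal = $38,531.64 − $33,000.00 = $5,531.64

Total interest = (PMT × n) - PV = $5,531.64


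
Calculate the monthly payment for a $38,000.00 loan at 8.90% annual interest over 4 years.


Loan payment formula: PMT = PV × r / (1 − (1 + r)^(−n))
Monthly rate r = 0.089/12 ≈ 0.00741667, n = 48 months
Denominator: 1 − (1 + 0.089/12)^(−48) = 0.298607
PMT = $38,000.00 × (0.089/12) / 0.298607
PMT = $943.83 per month

PMT = PV × r / (1-(1+r)^(-n)) = $943.83/month


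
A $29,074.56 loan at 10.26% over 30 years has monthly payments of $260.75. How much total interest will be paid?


Total paid over the life of the loan = PMT × n.
Total paid = $260.75 × 360 = $93,870.00
Total interest = total paid − principal = $93,870.00 − $29,074.56 = $64,795.44

Total interest = (PMT × n) - PV = $64,795.44


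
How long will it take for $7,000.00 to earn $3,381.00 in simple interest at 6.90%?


Rearrange the simple interest formula for t:
I = P × r × t  ⇒  t = I / (P × r)
t = $3,381.00 / ($7,000.00 × 0.069)
t = 7

t = I/(P×r) = 7 years


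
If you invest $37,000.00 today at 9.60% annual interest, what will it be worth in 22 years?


Future value formula: FV = PV × (1 + r)^t
FV = $37,000.00 × (1 + 0.096)^22
FV = $37,000.00 × 7.5133253
FV = $277,993.04

FV = PV × (1 + r)^t = $277,993.04


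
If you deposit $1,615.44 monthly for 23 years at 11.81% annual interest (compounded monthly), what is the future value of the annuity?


Future value of an ordinary annuity: FV = PMT × ((1 + r)^n − 1) / r
Monthly rate r = 0.1181/12 ≈ 0.00984167, n = 276
FV = $1,615.44 × ((1 + 0.1181/12)^276 − 1) / (0.1181/12)
FV = $1,615.44 × 1414.876750
FV = $2,285,648.50

FV = PMT × ((1+r)^n - 1)/r = $2,285,648.50


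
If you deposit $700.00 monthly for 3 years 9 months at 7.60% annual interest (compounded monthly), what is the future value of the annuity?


Future value of an ordinary annuity: FV = PMT × ((1 + r)^n − 1) / r
Monthly rate r = 0.076/12 ≈ 0.00633333, n = 45
FV = $700.00 × ((1 + 0.076/12)^45 − 1) / (0.076/12)
FV = $700.00 × 51.879079
FV = $36,315.36

FV = PMT × ((1+r)^n - 1)/r = $36,315.36


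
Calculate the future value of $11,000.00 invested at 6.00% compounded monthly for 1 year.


Compound interest formula: A = P(1 + r/n)^(nt)
A = $11,000.00 × (1 + 0.06/12)^(12 × 1)
Growth factor: (1 + 0.06/12)^12 = 1.061678
A = $11,000.00 × 1.061678
A = $11,678.46

A = P(1 + r/n)^(nt) = $11,678.46


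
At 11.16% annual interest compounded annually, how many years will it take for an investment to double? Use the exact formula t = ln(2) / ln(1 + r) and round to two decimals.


Doubling condition: (1 + r)^t = 2
Take ln of both sides: t × ln(1 + r) = ln(2)
t = ln(2) / ln(1 + r)
t = 0.693147 / 0.105800
t = 6.55

t = ln(2) / ln(1 + r) = 6.55 years


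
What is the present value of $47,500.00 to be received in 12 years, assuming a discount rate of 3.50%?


Present value formula: PV = FV / (1 + r)^t
PV = $47,500.00 / (1 + 0.035)^12
PV = $47,500.00 / 1.5110687
PV = $31,434.71

PV = FV / (1 + r)^t = $31,434.71


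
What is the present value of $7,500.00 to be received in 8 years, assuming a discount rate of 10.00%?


Present value formula: PV = FV / (1 + r)^t
PV = $7,500.00 / (1 + 0.1)^8
PV = $7,500.00 / 2.143589
PV = $3,498.81

PV = FV / (1 + r)^t = $3,498.81


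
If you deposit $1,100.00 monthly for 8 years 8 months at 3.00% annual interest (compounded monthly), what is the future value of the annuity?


Future value of an ordinary annuity: FV = PMT × ((1 + r)^n − 1) / r
Monthly rate r = 0.03/12 = 0.0025, n = 104
FV = $1,100.00 × ((1 + 0.03/12)^104 − 1) / (0.03/12)
FV = $1,100.00 × 118.603742
FV = $130,464.12

FV = PMT × ((1+r)^n - 1)/r = $130,464.12


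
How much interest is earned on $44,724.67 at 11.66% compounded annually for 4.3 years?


Compound interest earned = final amount − principal.
A = P(1 + r/n)^(nt) = $44,724.67 × (1 + 0.1166/1)^(1 × 4.3) = $71,863.26
Interest = A − P = $71,863.26 − $44,724.67 = $27,138.59

Interest = A - P = $27,138.59


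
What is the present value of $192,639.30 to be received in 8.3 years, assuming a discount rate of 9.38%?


Present value formula: PV = FV / (1 + r)^t
PV = $192,639.30 / (1 + 0.0938)^8.3
PV = $192,639.30 / 2.1046735
PV = $91,529.30

PV = FV / (1 + r)^t = $91,529.30


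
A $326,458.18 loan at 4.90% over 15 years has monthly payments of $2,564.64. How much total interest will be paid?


Total paid over the life of the loan = PMT × n.
Total paid = $2,564.64 × 180 = $461,635.20
Total interest = total paid − principal = $461,635.20 − $326,458.18 = $135,177.02

Total interest = (PMT × n) - PV = $135,177.02


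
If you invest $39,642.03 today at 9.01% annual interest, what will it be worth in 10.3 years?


Future value formula: FV = PV × (1 + r)^t
FV = $39,642.03 × (1 + 0.0901)^10.3
FV = $39,642.03 × 2.4316625
FV = $96,396.04

FV = PV × (1 + r)^t = $96,396.04


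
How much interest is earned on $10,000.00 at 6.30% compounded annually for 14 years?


Compound interest earned = final amount − principal.
A = P(1 + r/n)^(nt) = $10,000.00 × (1 + 0.063/1)^(1 × 14) = $23,521.54
Interest = A − P = $23,521.54 − $10,000.00 = $13,521.54

Interest = A - P = $13,521.54


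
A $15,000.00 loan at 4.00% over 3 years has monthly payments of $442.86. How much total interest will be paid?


Total paid over the life of the loan = PMT × n.
Total paid = $442.86 × 36 = $15,942.96
Total interest = total paid − principal = $15,942.96 − $15,000.00 = $942.96

Total interest = (PMT × n) - PV = $942.96


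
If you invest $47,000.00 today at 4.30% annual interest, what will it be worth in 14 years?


Future value formula: FV = PV × (1 + r)^t
FV = $47,000.00 × (1 + 0.043)^14
FV = $47,000.00 × 1.802936
FV = $84,737.99

FV = PV × (1 + r)^t = $84,737.99


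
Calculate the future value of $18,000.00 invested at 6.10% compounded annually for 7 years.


Compound interest formula: A = P(1 + r/n)^(nt)
A = $18,000.00 × (1 + 0.061/1)^(1 × 7)
Growth factor: (1 + 0.061/1)^7 = 1.513588
A = $18,000.00 × 1.513588
A = $27,244.58

A = P(1 + r/n)^(nt) = $27,244.58


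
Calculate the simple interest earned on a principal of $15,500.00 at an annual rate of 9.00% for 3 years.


Simple interest formula: I = P × r × t
I = $15,500.00 × 0.09 × 3
I = $4,185.00

I = P × r × t = $4,185.00


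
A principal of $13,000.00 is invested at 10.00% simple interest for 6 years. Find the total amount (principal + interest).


Total amount formula: A = P(1 + rt) = P + P·r·t
Interest: I = P × r × t = $13,000.00 × 0.1 × 6 = $7,800.00
A = P + I = $13,000.00 + $7,800.00 = $20,800.00

A = P + I = P(1 + rt) = $20,800.00


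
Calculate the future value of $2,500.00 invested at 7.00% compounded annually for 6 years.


Compound interest formula: A = P(1 + r/n)^(nt)
A = $2,500.00 × (1 + 0.07/1)^(1 × 6)
Growth factor: (1 + 0.07/1)^6 = 1.5007304
A = $2,500.00 × 1.5007304
A = $3,751.83

A = P(1 + r/n)^(nt) = $3,751.83


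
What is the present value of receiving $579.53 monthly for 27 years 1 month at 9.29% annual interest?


Present value of an ordinary annuity: PV = PMT × (1 − (1 + r)^(−n)) / r
Monthly rate r = 0.0929/12 ≈ 0.00774167, n = 325
PV = $579.53 × (1 − (1 + 0.0929/12)^(−325)) / (0.0929/12)
PV = $579.53 × 118.635280
PV = $68,752.70

PV = PMT × (1-(1+r)^(-n))/r = $68,752.70


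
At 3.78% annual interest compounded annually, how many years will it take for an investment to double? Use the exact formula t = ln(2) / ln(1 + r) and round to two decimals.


Doubling condition: (1 + r)^t = 2
Take ln of both sides: t × ln(1 + r) = ln(2)
t = ln(2) / ln(1 + r)
t = 0.693147 / 0.037103
t = 18.68

t = ln(2) / ln(1 + r) = 18.68 years


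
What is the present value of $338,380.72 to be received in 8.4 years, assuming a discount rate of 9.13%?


Present value formula: PV = FV / (1 + r)^t
PV = $338,380.72 / (1 + 0.0913)^8.4
PV = $338,380.72 / 2.0831997
PV = $162,433.16

PV = FV / (1 + r)^t = $162,433.16


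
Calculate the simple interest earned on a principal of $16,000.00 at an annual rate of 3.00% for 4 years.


Simple interest formula: I = P × r × t
I = $16,000.00 × 0.03 × 4
I = $1,920.00

I = P × r × t = $1,920.00


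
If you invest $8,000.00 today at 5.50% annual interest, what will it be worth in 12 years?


Future value formula: FV = PV × (1 + r)^t
FV = $8,000.00 × (1 + 0.055)^12
FV = $8,000.00 × 1.901207
FV = $15,209.66

FV = PV × (1 + r)^t = $15,209.66


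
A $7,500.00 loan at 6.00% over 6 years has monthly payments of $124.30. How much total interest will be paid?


Total paid over the life of the loan = PMT × n.
Total paid = $124.30 × 72 = $8,949.60
Total interest = total paid − principal = $8,949.60 − $7,500.00 = $1,449.60

Total interest = (PMT × n) - PV = $1,449.60


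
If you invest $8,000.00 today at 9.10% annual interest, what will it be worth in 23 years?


Future value formula: FV = PV × (1 + r)^t
FV = $8,000.00 × (1 + 0.091)^23
FV = $8,000.00 × 7.412578
FV = $59,300.62

FV = PV × (1 + r)^t = $59,300.62


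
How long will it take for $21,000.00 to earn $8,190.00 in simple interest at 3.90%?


Rearrange the simple interest formula for t:
I = P × r × t  ⇒  t = I / (P × r)
t = $8,190.00 / ($21,000.00 × 0.039)
t = 10

t = I/(P×r) = 10 years


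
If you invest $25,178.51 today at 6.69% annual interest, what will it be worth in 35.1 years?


Future value formula: FV = PV × (1 + r)^t
FV = $25,178.51 × (1 + 0.0669)^35.1
FV = $25,178.51 × 9.7082824
FV = $244,440.09

FV = PV × (1 + r)^t = $244,440.09


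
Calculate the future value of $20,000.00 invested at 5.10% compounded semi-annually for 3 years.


Compound interest formula: A = P(1 + r/n)^(nt)
A = $20,000.00 × (1 + 0.051/2)^(2 × 3)
Growth factor: (1 + 0.051/2)^6 = 1.163092
A = $20,000.00 × 1.163092
A = $23,261.84

A = P(1 + r/n)^(nt) = $23,261.84


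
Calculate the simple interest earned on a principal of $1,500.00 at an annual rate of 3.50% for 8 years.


Simple interest formula: I = P × r × t
I = $1,500.00 × 0.035 × 8
I = $420.00

I = P × r × t = $420.00


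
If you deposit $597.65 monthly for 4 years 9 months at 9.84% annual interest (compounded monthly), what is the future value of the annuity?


Future value of an ordinary annuity: FV = PMT × ((1 + r)^n − 1) / r
Monthly rate r = 0.0984/12 = 0.0082, n = 57
FV = $597.65 × ((1 + 0.0984/12)^57 − 1) / (0.0984/12)
FV = $597.65 × 72.292799
FV = $43,205.79

FV = PMT × ((1+r)^n - 1)/r = $43,205.79


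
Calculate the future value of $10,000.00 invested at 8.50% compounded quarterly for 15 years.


Compound interest formula: A = P(1 + r/n)^(nt)
A = $10,000.00 × (1 + 0.085/4)^(4 × 15)
Growth factor: (1 + 0.085/4)^60 = 3.531215
A = $10,000.00 × 3.531215
A = $35,312.15

A = P(1 + r/n)^(nt) = $35,312.15


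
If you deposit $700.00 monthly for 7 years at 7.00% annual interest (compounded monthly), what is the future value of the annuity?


Future value of an ordinary annuity: FV = PMT × ((1 + r)^n − 1) / r
Monthly rate r = 0.07/12 ≈ 0.00583333, n = 84
FV = $700.00 × ((1 + 0.07/12)^84 − 1) / (0.07/12)
FV = $700.00 × 107.998981
FV = $75,599.29

FV = PMT × ((1+r)^n - 1)/r = $75,599.29


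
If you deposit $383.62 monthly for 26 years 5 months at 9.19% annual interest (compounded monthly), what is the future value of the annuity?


Future value of an ordinary annuity: FV = PMT × ((1 + r)^n − 1) / r
Monthly rate r = 0.0919/12 ≈ 0.00765833, n = 317
FV = $383.62 × ((1 + 0.0919/12)^317 − 1) / (0.0919/12)
FV = $383.62 × 1335.585784
FV = $512,357.42

FV = PMT × ((1+r)^n - 1)/r = $512,357.42


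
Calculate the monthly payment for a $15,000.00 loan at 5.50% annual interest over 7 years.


Loan payment formula: PMT = PV × r / (1 − (1 + r)^(−n))
Monthly rate r = 0.055/12 ≈ 0.00458333, n = 84 months
Denominator: 1 − (1 + 0.055/12)^(−84) = 0.318951
PMT = $15,000.00 × (0.055/12) / 0.318951
PMT = $215.55 per month

PMT = PV × r / (1-(1+r)^(-n)) = $215.55/month


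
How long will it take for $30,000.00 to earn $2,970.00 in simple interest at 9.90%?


Rearrange the simple interest formula for t:
I = P × r × t  ⇒  t = I / (P × r)
t = $2,970.00 / ($30,000.00 × 0.099)
t = 1

t = I/(P×r) = 1 year


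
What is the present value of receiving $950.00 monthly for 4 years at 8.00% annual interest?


Present value of an ordinary annuity: PV = PMT × (1 − (1 + r)^(−n)) / r
Monthly rate r = 0.08/12 ≈ 0.00666667, n = 48
PV = $950.00 × (1 − (1 + 0.08/12)^(−48)) / (0.08/12)
PV = $950.00 × 40.961913
PV = $38,913.82

PV = PMT × (1-(1+r)^(-n))/r = $38,913.82


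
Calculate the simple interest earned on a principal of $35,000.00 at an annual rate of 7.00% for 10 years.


Simple interest formula: I = P × r × t
I = $35,000.00 × 0.07 × 10
I = $24,500.00

I = P × r × t = $24,500.00


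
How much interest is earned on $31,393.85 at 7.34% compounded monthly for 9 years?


Compound interest earned = final amount − principal.
A = P(1 + r/n)^(nt) = $31,393.85 × (1 + 0.0734/12)^(12 × 9) = $60,654.87
Interest = A − P = $60,654.87 − $31,393.85 = $29,261.02

Interest = A - P = $29,261.02


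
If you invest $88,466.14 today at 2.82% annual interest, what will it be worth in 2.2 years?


Future value formula: FV = PV × (1 + r)^t
FV = $88,466.14 × (1 + 0.0282)^2.2
FV = $88,466.14 × 1.0630917
FV = $94,047.62

FV = PV × (1 + r)^t = $94,047.62


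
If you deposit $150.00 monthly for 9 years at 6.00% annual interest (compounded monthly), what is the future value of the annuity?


Future value of an ordinary annuity: FV = PMT × ((1 + r)^n − 1) / r
Monthly rate r = 0.06/12 = 0.005, n = 108
FV = $150.00 × ((1 + 0.06/12)^108 − 1) / (0.06/12)
FV = $150.00 × 142.7398998
FV = $21,410.98

FV = PMT × ((1+r)^n - 1)/r = $21,410.98


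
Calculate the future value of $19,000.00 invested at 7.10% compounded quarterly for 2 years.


Compound interest formula: A = P(1 + r/n)^(nt)
A = $19,000.00 × (1 + 0.071/4)^(4 × 2)
Growth factor: (1 + 0.071/4)^8 = 1.151142
A = $19,000.00 × 1.151142
A = $21,871.70

A = P(1 + r/n)^(nt) = $21,871.70


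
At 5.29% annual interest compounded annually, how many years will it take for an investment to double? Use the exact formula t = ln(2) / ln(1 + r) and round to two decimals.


Doubling condition: (1 + r)^t = 2
Take ln of both sides: t × ln(1 + r) = ln(2)
t = ln(2) / ln(1 + r)
t = 0.693147 / 0.051548
t = 13.45

t = ln(2) / ln(1 + r) = 13.45 years


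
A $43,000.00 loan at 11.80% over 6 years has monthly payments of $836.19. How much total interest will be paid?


Total paid over the life of the loan = PMT × n.
Total paid = $836.19 × 72 = $60,205.68
Total interest = total paid − principal = $60,205.68 − $43,000.00 = $17,205.68

Total interest = (PMT × n) - PV = $17,205.68


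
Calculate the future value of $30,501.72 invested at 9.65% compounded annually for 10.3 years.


Compound interest formula: A = P(1 + r/n)^(nt)
A = $30,501.72 × (1 + 0.0965/1)^(1 × 10.3)
Growth factor: (1 + 0.0965/1)^10.3 = 2.582789
A = $30,501.72 × 2.582789
A = $78,779.51

A = P(1 + r/n)^(nt) = $78,779.51


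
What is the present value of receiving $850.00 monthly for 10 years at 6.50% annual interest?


Present value of an ordinary annuity: PV = PMT × (1 − (1 + r)^(−n)) / r
Monthly rate r = 0.065/12 ≈ 0.00541667, n = 120
PV = $850.00 × (1 − (1 + 0.065/12)^(−120)) / (0.065/12)
PV = $850.00 × 88.0684997
PV = $74,858.22

PV = PMT × (1-(1+r)^(-n))/r = $74,858.22


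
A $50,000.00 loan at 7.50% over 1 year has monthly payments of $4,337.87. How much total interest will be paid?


Total paid over the life of the loan = PMT × n.
Total paid = $4,337.87 × 12 = $52,054.44
Total interest = total paid − principal = $52,054.44 − $50,000.00 = $2,054.44

Total interest = (PMT × n) - PV = $2,054.44


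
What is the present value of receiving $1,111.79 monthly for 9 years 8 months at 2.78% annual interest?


Present value of an ordinary annuity: PV = PMT × (1 − (1 + r)^(−n)) / r
Monthly rate r = 0.0278/12 ≈ 0.00231667, n = 116
PV = $1,111.79 × (1 − (1 + 0.0278/12)^(−116)) / (0.0278/12)
PV = $1,111.79 × 101.618136
PV = $112,978.03

PV = PMT × (1-(1+r)^(-n))/r = $112,978.03


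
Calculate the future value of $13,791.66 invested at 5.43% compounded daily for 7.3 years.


Compound interest formula: A = P(1 + r/n)^(nt)
A = $13,791.66 × (1 + 0.0543/365)^(365 × 7.3)
Growth factor: (1 + 0.0543/365)^2664.5 = 1.486405
A = $13,791.66 × 1.486405
A = $20,499.99

A = P(1 + r/n)^(nt) = $20,499.99


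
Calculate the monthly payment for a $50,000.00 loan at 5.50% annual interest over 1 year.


Loan payment formula: PMT = PV × r / (1 − (1 + r)^(−n))
Monthly rate r = 0.055/12 ≈ 0.00458333, n = 12 months
Denominator: 1 − (1 + 0.055/12)^(−12) = 0.0533959
PMT = $50,000.00 × (0.055/12) / 0.0533959
PMT = $4,291.84 per month

PMT = PV × r / (1-(1+r)^(-n)) = $4,291.84/month


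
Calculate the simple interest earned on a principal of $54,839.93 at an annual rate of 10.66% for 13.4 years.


Simple interest formula: I = P × r × t
I = $54,839.93 × 0.1066 × 13.4
I = $78,335.55

I = P × r × t = $78,335.55


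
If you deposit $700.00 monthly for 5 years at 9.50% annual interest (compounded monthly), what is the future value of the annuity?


Future value of an ordinary annuity: FV = PMT × ((1 + r)^n − 1) / r
Monthly rate r = 0.095/12 ≈ 0.00791667, n = 60
FV = $700.00 × ((1 + 0.095/12)^60 − 1) / (0.095/12)
FV = $700.00 × 76.422249
FV = $53,495.57

FV = PMT × ((1+r)^n - 1)/r = $53,495.57


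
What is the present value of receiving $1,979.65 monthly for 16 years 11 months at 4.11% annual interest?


Present value of an ordinary annuity: PV = PMT × (1 − (1 + r)^(−n)) / r
Monthly rate r = 0.0411/12 = 0.003425, n = 203
PV = $1,979.65 × (1 − (1 + 0.0411/12)^(−203)) / (0.0411/12)
PV = $1,979.65 × 146.122545
PV = $289,271.50

PV = PMT × (1-(1+r)^(-n))/r = $289,271.50


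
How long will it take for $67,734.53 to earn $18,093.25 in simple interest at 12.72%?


Rearrange the simple interest formula for t:
I = P × r × t  ⇒  t = I / (P × r)
t = $18,093.25 / ($67,734.53 × 0.1272)
t = 2.1

t = I/(P×r) = 2.1 years


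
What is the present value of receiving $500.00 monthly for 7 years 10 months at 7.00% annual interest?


Present value of an ordinary annuity: PV = PMT × (1 − (1 + r)^(−n)) / r
Monthly rate r = 0.07/12 ≈ 0.00583333, n = 94
PV = $500.00 × (1 − (1 + 0.07/12)^(−94)) / (0.07/12)
PV = $500.00 × 72.199953
PV = $36,099.98

PV = PMT × (1-(1+r)^(-n))/r = $36,099.98


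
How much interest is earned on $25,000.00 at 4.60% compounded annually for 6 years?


Compound interest earned = final amount − principal.
A = P(1 + r/n)^(nt) = $25,000.00 × (1 + 0.046/1)^(1 × 6) = $32,743.88
Interest = A − P = $32,743.88 − $25,000.00 = $7,743.88

Interest = A - P = $7,743.88


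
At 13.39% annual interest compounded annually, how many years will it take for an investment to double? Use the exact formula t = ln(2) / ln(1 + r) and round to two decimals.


Doubling condition: (1 + r)^t = 2
Take ln of both sides: t × ln(1 + r) = ln(2)
t = ln(2) / ln(1 + r)
t = 0.693147 / 0.125663
t = 5.52

t = ln(2) / ln(1 + r) = 5.52 years


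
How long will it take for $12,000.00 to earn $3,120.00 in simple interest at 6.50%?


Rearrange the simple interest formula for t:
I = P × r × t  ⇒  t = I / (P × r)
t = $3,120.00 / ($12,000.00 × 0.065)
t = 4

t = I/(P×r) = 4 years


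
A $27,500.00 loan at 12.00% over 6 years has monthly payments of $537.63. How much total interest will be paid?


Total paid over the life of the loan = PMT × n.
Total paid = $537.63 × 72 = $38,709.36
Total interest = total paid − principal = $38,709.36 − $27,500.00 = $11,209.36

Total interest = (PMT × n) - PV = $11,209.36


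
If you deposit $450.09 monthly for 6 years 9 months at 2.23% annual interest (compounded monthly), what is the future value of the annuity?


Future value of an ordinary annuity: FV = PMT × ((1 + r)^n − 1) / r
Monthly rate r = 0.0223/12 ≈ 0.00185833, n = 81
FV = $450.09 × ((1 + 0.0223/12)^81 − 1) / (0.0223/12)
FV = $450.09 × 87.326634
FV = $39,304.84

FV = PMT × ((1+r)^n - 1)/r = $39,304.84


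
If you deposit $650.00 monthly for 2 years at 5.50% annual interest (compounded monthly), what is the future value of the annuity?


Future value of an ordinary annuity: FV = PMT × ((1 + r)^n − 1) / r
Monthly rate r = 0.055/12 ≈ 0.00458333, n = 24
FV = $650.00 × ((1 + 0.055/12)^24 − 1) / (0.055/12)
FV = $650.00 × 25.308560
FV = $16,450.56

FV = PMT × ((1+r)^n - 1)/r = $16,450.56


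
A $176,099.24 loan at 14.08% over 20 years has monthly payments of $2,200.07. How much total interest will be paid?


Total paid over the life of the loan = PMT × n.
Total paid = $2,200.07 × 240 = $528,016.80
Total interest = total paid − principal = $528,016.80 − $176,099.24 = $351,917.56

Total interest = (PMT × n) - PV = $351,917.56


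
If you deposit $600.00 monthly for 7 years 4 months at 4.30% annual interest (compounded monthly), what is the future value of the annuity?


Future value of an ordinary annuity: FV = PMT × ((1 + r)^n − 1) / r
Monthly rate r = 0.043/12 ≈ 0.00358333, n = 88
FV = $600.00 × ((1 + 0.043/12)^88 − 1) / (0.043/12)
FV = $600.00 × 103.240126
FV = $61,944.08

FV = PMT × ((1+r)^n - 1)/r = $61,944.08


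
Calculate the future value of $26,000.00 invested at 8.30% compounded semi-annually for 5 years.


Compound interest formula: A = P(1 + r/n)^(nt)
A = $26,000.00 × (1 + 0.083/2)^(2 × 5)
Growth factor: (1 + 0.083/2)^10 = 1.501733
A = $26,000.00 × 1.501733
A = $39,045.06

A = P(1 + r/n)^(nt) = $39,045.06


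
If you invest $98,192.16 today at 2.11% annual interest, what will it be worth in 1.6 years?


Future value formula: FV = PV × (1 + r)^t
FV = $98,192.16 × (1 + 0.0211)^1.6
FV = $98,192.16 × 1.0339731
FV = $101,528.05

FV = PV × (1 + r)^t = $101,528.05


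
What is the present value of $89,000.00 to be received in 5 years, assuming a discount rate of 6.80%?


Present value formula: PV = FV / (1 + r)^t
PV = $89,000.00 / (1 + 0.068)^5
PV = $89,000.00 / 1.3894927
PV = $64,052.15

PV = FV / (1 + r)^t = $64,052.15


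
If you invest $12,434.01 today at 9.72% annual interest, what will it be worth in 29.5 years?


Future value formula: FV = PV × (1 + r)^t
FV = $12,434.01 × (1 + 0.0972)^29.5
FV = $12,434.01 × 15.4323146
FV = $191,885.55

FV = PV × (1 + r)^t = $191,885.55


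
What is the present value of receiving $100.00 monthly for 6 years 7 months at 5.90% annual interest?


Present value of an ordinary annuity: PV = PMT × (1 − (1 + r)^(−n)) / r
Monthly rate r = 0.059/12 ≈ 0.00491667, n = 79
PV = $100.00 × (1 − (1 + 0.059/12)^(−79)) / (0.059/12)
PV = $100.00 × 65.333809
PV = $6,533.38

PV = PMT × (1-(1+r)^(-n))/r = $6,533.38
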